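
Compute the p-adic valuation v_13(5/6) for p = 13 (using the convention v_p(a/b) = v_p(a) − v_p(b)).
v_13(5/6) = 0

Factor powers of 13 from the numerator and denominator of the reduced fraction: 5 = 13^0 · 5 and 6 = 13^0 · 6. Apply v_p(a/b) = v_p(a) − v_p(b): v_13(5/6) = 0 − 0 = 0.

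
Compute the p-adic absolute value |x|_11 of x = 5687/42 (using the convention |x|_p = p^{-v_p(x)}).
|5687/42|_11 = 1/121

Step 1 — compute v_11(x) by factoring powers of 11 out of the numerator and denominator: v_11(5687/42) = 2. Step 2 — apply |x|_p = p^{-v_p(x)} = 11^{-2} = 1/121.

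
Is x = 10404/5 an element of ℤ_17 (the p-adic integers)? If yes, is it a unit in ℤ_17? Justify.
x ∈ ℤ_17 but not a unit; v_17(x) = 2 > 0

ℤ_17 = {x ∈ ℚ_17 : v_17(x) ≥ 0} and ℤ_17^× = {x ∈ ℤ_17 : v_17(x) = 0}. Here v_17(10404/5) = v_17(num) − v_17(den) = 2; compare against these criteria.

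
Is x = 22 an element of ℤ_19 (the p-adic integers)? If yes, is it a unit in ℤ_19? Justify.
x ∈ ℤ_19^× (unit); v_19(x) = 0

ℤ_19 = {x ∈ ℚ_19 : v_19(x) ≥ 0} and ℤ_19^× = {x ∈ ℤ_19 : v_19(x) = 0}. Here v_19(22) = v_19(num) − v_19(den) = 0; compare against these criteria.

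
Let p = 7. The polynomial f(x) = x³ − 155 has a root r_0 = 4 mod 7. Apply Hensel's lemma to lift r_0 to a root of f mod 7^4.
r_3 = 1873 (mod 2401)

Hensel: r_{i+1} = r_i − f(r_i)/f′(r_i) mod 7^{i+2}, where f′(x) = 3x². Iterate:
  r_0 = 4 (mod 7)
  r_1 = 11 (mod 49)
  r_2 = 158 (mod 343)
  r_3 = 1873 (mod 2401)
Final: r = 1873 with f(r) ≡ 0 mod 7^4.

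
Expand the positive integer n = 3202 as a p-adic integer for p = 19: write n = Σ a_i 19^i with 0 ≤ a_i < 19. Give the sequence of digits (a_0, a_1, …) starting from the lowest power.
(a_0, a_1, …) = (10, 16, 8)

Repeated division by 19 gives the digits low-to-high: 3202 = 10 + 16·19^1 + 8·19^2. Digit sequence: (10, 16, 8).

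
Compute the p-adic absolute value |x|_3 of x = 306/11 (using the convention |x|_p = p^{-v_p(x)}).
|306/11|_3 = 1/9

Step 1 — compute v_3(x) by factoring powers of 3 out of the numerator and denominator: v_3(306/11) = 2. Step 2 — apply |x|_p = p^{-v_p(x)} = 3^{-2} = 1/9.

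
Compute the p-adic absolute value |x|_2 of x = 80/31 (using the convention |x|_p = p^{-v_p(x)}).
|80/31|_2 = 1/16

Step 1 — compute v_2(x) by factoring powers of 2 out of the numerator and denominator: v_2(80/31) = 4. Step 2 — apply |x|_p = p^{-v_p(x)} = 2^{-4} = 1/16.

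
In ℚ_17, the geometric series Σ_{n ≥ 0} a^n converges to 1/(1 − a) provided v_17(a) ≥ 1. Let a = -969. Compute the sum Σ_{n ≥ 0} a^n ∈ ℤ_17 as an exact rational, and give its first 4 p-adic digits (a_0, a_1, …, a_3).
Σ a^n = 1/(1 − a) = 1/970;  first 4 digits = (1, 11, 15, 8)

v_17(a) = 1 ≥ 1, so the series converges in ℤ_17 to 1/(1 − a) = 1/(1 − (-969)) = 1/970. Expand this rational in ℤ_17: compute digits iteratively via d_i = x_i mod 17, x_{i+1} = (x_i − d_i)/17. The first 4 digits are (1, 11, 15, 8).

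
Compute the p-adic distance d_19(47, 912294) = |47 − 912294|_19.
d_19(47, 912294) = 1/130321

Step 1 — x − y = 47 − 912294 = -912247. Step 2 — v_19(-912247) = 4 (factor: -912247 = −(19^4 · 7); the sign does not affect v_p). Step 3 — |x − y|_19 = 19^{-4} = 1/130321.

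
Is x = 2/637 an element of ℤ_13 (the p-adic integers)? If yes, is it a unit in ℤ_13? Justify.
x ∉ ℤ_13 (v_13(x) = -1 < 0)

ℤ_13 = {x ∈ ℚ_13 : v_13(x) ≥ 0} and ℤ_13^× = {x ∈ ℤ_13 : v_13(x) = 0}. Here v_13(2/637) = v_13(num) − v_13(den) = -1; compare against these criteria.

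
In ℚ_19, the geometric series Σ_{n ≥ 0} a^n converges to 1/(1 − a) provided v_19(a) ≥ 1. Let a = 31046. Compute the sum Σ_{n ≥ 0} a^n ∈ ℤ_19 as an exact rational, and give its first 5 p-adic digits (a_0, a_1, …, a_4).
Σ a^n = 1/(1 − a) = -1/31045;  first 5 digits = (1, 0, 10, 4, 5)

v_19(a) = 2 ≥ 1, so the series converges in ℤ_19 to 1/(1 − a) = 1/(1 − 31046) = -1/31045. Expand this rational in ℤ_19: compute digits iteratively via d_i = x_i mod 19, x_{i+1} = (x_i − d_i)/19. The first 5 digits are (1, 0, 10, 4, 5).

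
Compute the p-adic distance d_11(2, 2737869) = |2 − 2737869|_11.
d_11(2, 2737869) = 1/161051

Step 1 — x − y = 2 − 2737869 = -2737867. Step 2 — v_11(-2737867) = 5 (factor: -2737867 = −(11^5 · 17); the sign does not affect v_p). Step 3 — |x − y|_11 = 11^{-5} = 1/161051.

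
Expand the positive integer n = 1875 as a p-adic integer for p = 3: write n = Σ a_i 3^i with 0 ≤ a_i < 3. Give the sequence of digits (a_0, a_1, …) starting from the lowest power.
(a_0, a_1, …) = (0, 1, 1, 0, 2, 1, 2)

Repeated division by 3 gives the digits low-to-high: 1875 = 1·3^1 + 1·3^2 + 2·3^4 + 1·3^5 + 2·3^6. Digit sequence: (0, 1, 1, 0, 2, 1, 2).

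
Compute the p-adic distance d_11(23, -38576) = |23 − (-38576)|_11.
d_11(23, -38576) = 1/1331

Step 1 — x − y = 23 − (-38576) = 38599. Step 2 — v_11(38599) = 3 (factor: 38599 = (11^3 · 29); the sign does not affect v_p). Step 3 — |x − y|_11 = 11^{-3} = 1/1331.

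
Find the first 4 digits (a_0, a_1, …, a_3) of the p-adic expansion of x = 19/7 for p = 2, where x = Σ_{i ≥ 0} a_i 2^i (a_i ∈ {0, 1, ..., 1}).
(a_0, …, a_3) = (1, 0, 1, 0)

v_2(19/7) = 0 (numerator and denominator both coprime to 2), so x ∈ ℤ_2^×. Compute digits iteratively via a_i = x_i mod 2, x_{i+1} = (x_i − a_i)/2, with x_0 = x:
  x_0 = 19/7;  a_0 = 1;  x_1 = (x_0 − 1)/2 = 6/7
  x_1 = 6/7;  a_1 = 0;  x_2 = (x_1 − 0)/2 = 3/7
  x_2 = 3/7;  a_2 = 1;  x_3 = (x_2 − 1)/2 = -2/7
  x_3 = -2/7;  a_3 = 0;  x_4 = (x_3 − 0)/2 = -1/7
Digits: (1, 0, 1, 0).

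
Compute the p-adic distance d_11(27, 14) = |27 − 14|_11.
d_11(27, 14) = 1

Step 1 — x − y = 27 − 14 = 13. Step 2 — v_11(13) = 0 (factor: 13 = (11^0 · 13); the sign does not affect v_p). Step 3 — |x − y|_11 = 11^{0} = 1.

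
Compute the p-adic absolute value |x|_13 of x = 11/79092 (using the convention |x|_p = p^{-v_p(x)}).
|11/79092|_13 = 2197

Step 1 — compute v_13(x) by factoring powers of 13 out of the numerator and denominator: v_13(11/79092) = -3. Step 2 — apply |x|_p = p^{-v_p(x)} = 13^{3} = 2197.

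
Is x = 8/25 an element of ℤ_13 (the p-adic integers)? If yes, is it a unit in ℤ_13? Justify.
x ∈ ℤ_13^× (unit); v_13(x) = 0

ℤ_13 = {x ∈ ℚ_13 : v_13(x) ≥ 0} and ℤ_13^× = {x ∈ ℤ_13 : v_13(x) = 0}. Here v_13(8/25) = v_13(num) − v_13(den) = 0; compare against these criteria.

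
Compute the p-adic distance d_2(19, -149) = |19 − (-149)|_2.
d_2(19, -149) = 1/8

Step 1 — x − y = 19 − (-149) = 168. Step 2 — v_2(168) = 3 (factor: 168 = (2^3 · 21); the sign does not affect v_p). Step 3 — |x − y|_2 = 2^{-3} = 1/8.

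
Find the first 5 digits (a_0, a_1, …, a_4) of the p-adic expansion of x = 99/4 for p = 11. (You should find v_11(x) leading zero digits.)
(a_0, …, a_4) = (0, 5, 8, 2, 8)

v_11(99/4) = 1, so a_0 = ... = a_0 = 0. Factor out: x = 11^1 · u with u = 9/4 a unit in ℤ_11. Expand u iteratively via a_{v+i} = u_i mod 11, u_{i+1} = (u_i − a_{v+i})/11:
  u_0 = 9/4;  a_1 = 5;  u_1 = (u_0 − 5)/11 = -1/4
  u_1 = -1/4;  a_2 = 8;  u_2 = (u_1 − 8)/11 = -3/4
  u_2 = -3/4;  a_3 = 2;  u_3 = (u_2 − 2)/11 = -1/4
  u_3 = -1/4;  a_4 = 8;  u_4 = (u_3 − 8)/11 = -3/4
Digits: (0, 5, 8, 2, 8).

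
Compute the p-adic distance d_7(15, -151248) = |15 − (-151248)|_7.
d_7(15, -151248) = 1/16807

Step 1 — x − y = 15 − (-151248) = 151263. Step 2 — v_7(151263) = 5 (factor: 151263 = (7^5 · 9); the sign does not affect v_p). Step 3 — |x − y|_7 = 7^{-5} = 1/16807.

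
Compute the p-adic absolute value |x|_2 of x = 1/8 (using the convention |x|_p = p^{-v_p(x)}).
|1/8|_2 = 8

Step 1 — compute v_2(x) by factoring powers of 2 out of the numerator and denominator: v_2(1/8) = -3. Step 2 — apply |x|_p = p^{-v_p(x)} = 2^{3} = 8.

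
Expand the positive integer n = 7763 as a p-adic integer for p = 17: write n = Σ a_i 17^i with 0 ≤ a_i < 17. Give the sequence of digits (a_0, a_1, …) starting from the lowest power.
(a_0, a_1, …) = (11, 14, 9, 1)

Repeated division by 17 gives the digits low-to-high: 7763 = 11 + 14·17^1 + 9·17^2 + 1·17^3. Digit sequence: (11, 14, 9, 1).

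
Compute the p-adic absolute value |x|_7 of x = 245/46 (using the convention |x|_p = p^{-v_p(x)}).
|245/46|_7 = 1/49

Step 1 — compute v_7(x) by factoring powers of 7 out of the numerator and denominator: v_7(245/46) = 2. Step 2 — apply |x|_p = p^{-v_p(x)} = 7^{-2} = 1/49.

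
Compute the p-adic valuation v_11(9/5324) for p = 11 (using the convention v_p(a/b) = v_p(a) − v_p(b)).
v_11(9/5324) = -3

Factor powers of 11 from the numerator and denominator of the reduced fraction: 9 = 11^0 · 9 and 5324 = 11^3 · 4. Apply v_p(a/b) = v_p(a) − v_p(b): v_11(9/5324) = 0 − 3 = -3.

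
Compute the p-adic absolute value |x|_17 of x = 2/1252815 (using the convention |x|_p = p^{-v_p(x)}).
|2/1252815|_17 = 83521

Step 1 — compute v_17(x) by factoring powers of 17 out of the numerator and denominator: v_17(2/1252815) = -4. Step 2 — apply |x|_p = p^{-v_p(x)} = 17^{4} = 83521.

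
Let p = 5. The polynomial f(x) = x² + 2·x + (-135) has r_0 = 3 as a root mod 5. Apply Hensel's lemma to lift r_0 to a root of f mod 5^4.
r_3 = 193 (mod 625)

Hensel: r_{i+1} = r_i − f(r_i)·(f′(r_i))^{-1} mod 5^{i+2}, f′(x) = 2x + 2. Iterate:
  r_0 = 3 (mod 5)
  r_1 = 18 (mod 25)
  r_2 = 68 (mod 125)
  r_3 = 193 (mod 625)
Final: r = 193 satisfies f(r) ≡ 0 mod 5^4.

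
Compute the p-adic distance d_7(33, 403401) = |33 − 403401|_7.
d_7(33, 403401) = 1/16807

Step 1 — x − y = 33 − 403401 = -403368. Step 2 — v_7(-403368) = 5 (factor: -403368 = −(7^5 · 24); the sign does not affect v_p). Step 3 — |x − y|_7 = 7^{-5} = 1/16807.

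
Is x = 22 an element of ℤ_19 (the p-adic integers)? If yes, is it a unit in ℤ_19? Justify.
x ∈ ℤ_19^× (unit); v_19(x) = 0

ℤ_19 = {x ∈ ℚ_19 : v_19(x) ≥ 0} and ℤ_19^× = {x ∈ ℤ_19 : v_19(x) = 0}. Here v_19(22) = v_19(num) − v_19(den) = 0; compare against these criteria.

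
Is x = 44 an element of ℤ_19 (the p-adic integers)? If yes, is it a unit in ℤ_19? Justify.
x ∈ ℤ_19^× (unit); v_19(x) = 0

ℤ_19 = {x ∈ ℚ_19 : v_19(x) ≥ 0} and ℤ_19^× = {x ∈ ℤ_19 : v_19(x) = 0}. Here v_19(44) = v_19(num) − v_19(den) = 0; compare against these criteria.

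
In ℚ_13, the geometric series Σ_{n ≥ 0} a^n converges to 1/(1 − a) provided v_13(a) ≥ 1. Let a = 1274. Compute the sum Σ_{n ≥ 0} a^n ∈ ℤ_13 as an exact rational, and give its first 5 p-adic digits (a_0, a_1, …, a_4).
Σ a^n = 1/(1 − a) = -1/1273;  first 5 digits = (1, 7, 4, 3, 3)

v_13(a) = 1 ≥ 1, so the series converges in ℤ_13 to 1/(1 − a) = 1/(1 − 1274) = -1/1273. Expand this rational in ℤ_13: compute digits iteratively via d_i = x_i mod 13, x_{i+1} = (x_i − d_i)/13. The first 5 digits are (1, 7, 4, 3, 3).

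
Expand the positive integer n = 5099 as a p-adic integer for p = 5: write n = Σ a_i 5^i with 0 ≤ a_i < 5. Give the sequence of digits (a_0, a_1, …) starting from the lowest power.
(a_0, a_1, …) = (4, 4, 3, 0, 3, 1)

Repeated division by 5 gives the digits low-to-high: 5099 = 4 + 4·5^1 + 3·5^2 + 3·5^4 + 1·5^5. Digit sequence: (4, 4, 3, 0, 3, 1).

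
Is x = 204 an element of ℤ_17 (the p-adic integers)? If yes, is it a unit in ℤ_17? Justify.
x ∈ ℤ_17 but not a unit; v_17(x) = 1 > 0

ℤ_17 = {x ∈ ℚ_17 : v_17(x) ≥ 0} and ℤ_17^× = {x ∈ ℤ_17 : v_17(x) = 0}. Here v_17(204) = v_17(num) − v_17(den) = 1; compare against these criteria.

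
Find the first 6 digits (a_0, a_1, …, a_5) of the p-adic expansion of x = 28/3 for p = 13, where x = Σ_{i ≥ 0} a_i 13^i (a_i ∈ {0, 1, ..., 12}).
(a_0, …, a_5) = (5, 9, 8, 8, 8, 8)

v_13(28/3) = 0 (numerator and denominator both coprime to 13), so x ∈ ℤ_13^×. Compute digits iteratively via a_i = x_i mod 13, x_{i+1} = (x_i − a_i)/13, with x_0 = x:
  x_0 = 28/3;  a_0 = 5;  x_1 = (x_0 − 5)/13 = 1/3
  x_1 = 1/3;  a_1 = 9;  x_2 = (x_1 − 9)/13 = -2/3
  x_2 = -2/3;  a_2 = 8;  x_3 = (x_2 − 8)/13 = -2/3
  x_3 = -2/3;  a_3 = 8;  x_4 = (x_3 − 8)/13 = -2/3
  x_4 = -2/3;  a_4 = 8;  x_5 = (x_4 − 8)/13 = -2/3
  x_5 = -2/3;  a_5 = 8;  x_6 = (x_5 − 8)/13 = -2/3
Digits: (5, 9, 8, 8, 8, 8).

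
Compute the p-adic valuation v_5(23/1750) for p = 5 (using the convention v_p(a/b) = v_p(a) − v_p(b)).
v_5(23/1750) = -3

Factor powers of 5 from the numerator and denominator of the reduced fraction: 23 = 5^0 · 23 and 1750 = 5^3 · 14. Apply v_p(a/b) = v_p(a) − v_p(b): v_5(23/1750) = 0 − 3 = -3.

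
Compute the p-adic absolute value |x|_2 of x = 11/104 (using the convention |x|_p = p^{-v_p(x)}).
|11/104|_2 = 8

Step 1 — compute v_2(x) by factoring powers of 2 out of the numerator and denominator: v_2(11/104) = -3. Step 2 — apply |x|_p = p^{-v_p(x)} = 2^{3} = 8.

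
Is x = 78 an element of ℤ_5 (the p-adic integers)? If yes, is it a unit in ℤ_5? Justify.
x ∈ ℤ_5^× (unit); v_5(x) = 0

ℤ_5 = {x ∈ ℚ_5 : v_5(x) ≥ 0} and ℤ_5^× = {x ∈ ℤ_5 : v_5(x) = 0}. Here v_5(78) = v_5(num) − v_5(den) = 0; compare against these criteria.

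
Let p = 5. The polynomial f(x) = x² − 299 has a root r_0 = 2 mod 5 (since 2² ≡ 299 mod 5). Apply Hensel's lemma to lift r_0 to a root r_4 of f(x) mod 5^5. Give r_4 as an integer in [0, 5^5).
r_4 = 2257 (mod 3125)

Hensel's recurrence: r_{i+1} = r_i − f(r_i)·(f′(r_i))^{-1} mod 5^{i+2}, with f′(x) = 2x. Iterate:
  r_0 = 2 (mod 5)
  r_1 = 7 (mod 25)
  r_2 = 7 (mod 125)
  r_3 = 382 (mod 625)
  r_4 = 2257 (mod 3125)
Final: r_4 = 2257, and one checks f(r_4) ≡ 0 mod 5^5.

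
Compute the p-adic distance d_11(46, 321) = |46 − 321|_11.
d_11(46, 321) = 1/11

Step 1 — x − y = 46 − 321 = -275. Step 2 — v_11(-275) = 1 (factor: -275 = −(11^1 · 25); the sign does not affect v_p). Step 3 — |x − y|_11 = 11^{-1} = 1/11.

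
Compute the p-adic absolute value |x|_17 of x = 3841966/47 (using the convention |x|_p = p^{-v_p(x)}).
|3841966/47|_17 = 1/83521

Step 1 — compute v_17(x) by factoring powers of 17 out of the numerator and denominator: v_17(3841966/47) = 4. Step 2 — apply |x|_p = p^{-v_p(x)} = 17^{-4} = 1/83521.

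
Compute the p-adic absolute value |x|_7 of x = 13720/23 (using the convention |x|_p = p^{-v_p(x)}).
|13720/23|_7 = 1/343

Step 1 — compute v_7(x) by factoring powers of 7 out of the numerator and denominator: v_7(13720/23) = 3. Step 2 — apply |x|_p = p^{-v_p(x)} = 7^{-3} = 1/343.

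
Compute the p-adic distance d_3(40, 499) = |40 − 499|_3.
d_3(40, 499) = 1/27

Step 1 — x − y = 40 − 499 = -459. Step 2 — v_3(-459) = 3 (factor: -459 = −(3^3 · 17); the sign does not affect v_p). Step 3 — |x − y|_3 = 3^{-3} = 1/27.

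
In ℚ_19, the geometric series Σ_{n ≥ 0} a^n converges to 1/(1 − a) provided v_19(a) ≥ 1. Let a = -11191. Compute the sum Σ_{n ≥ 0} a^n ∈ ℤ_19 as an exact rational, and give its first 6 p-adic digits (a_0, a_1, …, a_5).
Σ a^n = 1/(1 − a) = 1/11192;  first 6 digits = (1, 0, 7, 17, 10, 12)

v_19(a) = 2 ≥ 1, so the series converges in ℤ_19 to 1/(1 − a) = 1/(1 − (-11191)) = 1/11192. Expand this rational in ℤ_19: compute digits iteratively via d_i = x_i mod 19, x_{i+1} = (x_i − d_i)/19. The first 6 digits are (1, 0, 7, 17, 10, 12).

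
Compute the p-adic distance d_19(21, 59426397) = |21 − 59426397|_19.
d_19(21, 59426397) = 1/2476099

Step 1 — x − y = 21 − 59426397 = -59426376. Step 2 — v_19(-59426376) = 5 (factor: -59426376 = −(19^5 · 24); the sign does not affect v_p). Step 3 — |x − y|_19 = 19^{-5} = 1/2476099.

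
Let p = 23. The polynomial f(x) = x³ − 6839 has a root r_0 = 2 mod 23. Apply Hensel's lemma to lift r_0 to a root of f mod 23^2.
r_1 = 439 (mod 529)

Hensel: r_{i+1} = r_i − f(r_i)/f′(r_i) mod 23^{i+2}, where f′(x) = 3x². Iterate:
  r_0 = 2 (mod 23)
  r_1 = 439 (mod 529)
Final: r = 439 with f(r) ≡ 0 mod 23^2.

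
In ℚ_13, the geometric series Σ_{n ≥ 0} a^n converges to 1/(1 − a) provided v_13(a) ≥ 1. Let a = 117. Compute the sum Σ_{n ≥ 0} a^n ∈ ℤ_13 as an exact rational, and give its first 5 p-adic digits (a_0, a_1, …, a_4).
Σ a^n = 1/(1 − a) = -1/116;  first 5 digits = (1, 9, 3, 7, 0)

v_13(a) = 1 ≥ 1, so the series converges in ℤ_13 to 1/(1 − a) = 1/(1 − 117) = -1/116. Expand this rational in ℤ_13: compute digits iteratively via d_i = x_i mod 13, x_{i+1} = (x_i − d_i)/13. The first 5 digits are (1, 9, 3, 7, 0).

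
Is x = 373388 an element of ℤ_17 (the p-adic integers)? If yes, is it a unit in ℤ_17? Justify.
x ∈ ℤ_17 but not a unit; v_17(x) = 3 > 0

ℤ_17 = {x ∈ ℚ_17 : v_17(x) ≥ 0} and ℤ_17^× = {x ∈ ℤ_17 : v_17(x) = 0}. Here v_17(373388) = v_17(num) − v_17(den) = 3; compare against these criteria.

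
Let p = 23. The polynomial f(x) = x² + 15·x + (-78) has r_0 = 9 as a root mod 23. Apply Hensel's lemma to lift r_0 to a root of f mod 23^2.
r_1 = 101 (mod 529)

Hensel: r_{i+1} = r_i − f(r_i)·(f′(r_i))^{-1} mod 23^{i+2}, f′(x) = 2x + 15. Iterate:
  r_0 = 9 (mod 23)
  r_1 = 101 (mod 529)
Final: r = 101 satisfies f(r) ≡ 0 mod 23^2.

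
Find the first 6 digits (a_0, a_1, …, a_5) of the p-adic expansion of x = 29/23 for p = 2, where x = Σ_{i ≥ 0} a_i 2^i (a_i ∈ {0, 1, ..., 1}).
(a_0, …, a_5) = (1, 1, 0, 1, 0, 1)

v_2(29/23) = 0 (numerator and denominator both coprime to 2), so x ∈ ℤ_2^×. Compute digits iteratively via a_i = x_i mod 2, x_{i+1} = (x_i − a_i)/2, with x_0 = x:
  x_0 = 29/23;  a_0 = 1;  x_1 = (x_0 − 1)/2 = 3/23
  x_1 = 3/23;  a_1 = 1;  x_2 = (x_1 − 1)/2 = -10/23
  x_2 = -10/23;  a_2 = 0;  x_3 = (x_2 − 0)/2 = -5/23
  x_3 = -5/23;  a_3 = 1;  x_4 = (x_3 − 1)/2 = -14/23
  x_4 = -14/23;  a_4 = 0;  x_5 = (x_4 − 0)/2 = -7/23
  x_5 = -7/23;  a_5 = 1;  x_6 = (x_5 − 1)/2 = -15/23
Digits: (1, 1, 0, 1, 0, 1).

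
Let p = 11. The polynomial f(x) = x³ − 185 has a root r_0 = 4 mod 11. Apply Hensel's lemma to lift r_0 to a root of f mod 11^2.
r_1 = 4 (mod 121)

Hensel: r_{i+1} = r_i − f(r_i)/f′(r_i) mod 11^{i+2}, where f′(x) = 3x². Iterate:
  r_0 = 4 (mod 11)
  r_1 = 4 (mod 121)
Final: r = 4 with f(r) ≡ 0 mod 11^2.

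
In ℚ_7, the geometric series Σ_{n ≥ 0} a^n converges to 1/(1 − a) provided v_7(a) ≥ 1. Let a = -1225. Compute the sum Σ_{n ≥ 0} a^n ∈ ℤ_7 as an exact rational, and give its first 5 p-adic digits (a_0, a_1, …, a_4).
Σ a^n = 1/(1 − a) = 1/1226;  first 5 digits = (1, 0, 3, 3, 1)

v_7(a) = 2 ≥ 1, so the series converges in ℤ_7 to 1/(1 − a) = 1/(1 − (-1225)) = 1/1226. Expand this rational in ℤ_7: compute digits iteratively via d_i = x_i mod 7, x_{i+1} = (x_i − d_i)/7. The first 5 digits are (1, 0, 3, 3, 1).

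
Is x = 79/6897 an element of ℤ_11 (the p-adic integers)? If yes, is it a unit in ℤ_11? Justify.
x ∉ ℤ_11 (v_11(x) = -2 < 0)

ℤ_11 = {x ∈ ℚ_11 : v_11(x) ≥ 0} and ℤ_11^× = {x ∈ ℤ_11 : v_11(x) = 0}. Here v_11(79/6897) = v_11(num) − v_11(den) = -2; compare against these criteria.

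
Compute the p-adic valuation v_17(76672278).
v_17(76672278) = 5

v_17(n) is the largest exponent k such that 17^k divides n. Factor out: 76672278 = 17^5 · 54. (Sign doesn't affect v_p.) So v_17(76672278) = 5.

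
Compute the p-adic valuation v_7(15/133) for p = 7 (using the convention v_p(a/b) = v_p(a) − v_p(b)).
v_7(15/133) = -1

Factor powers of 7 from the numerator and denominator of the reduced fraction: 15 = 7^0 · 15 and 133 = 7^1 · 19. Apply v_p(a/b) = v_p(a) − v_p(b): v_7(15/133) = 0 − 1 = -1.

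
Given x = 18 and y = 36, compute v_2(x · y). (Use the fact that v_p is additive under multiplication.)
v_2(648) = 3

v_p(x) = 1 (factor: 18 = 2^1 · 9); v_p(y) = 2 (factor: 36 = 2^2 · 9). Additivity: v_p(xy) = v_p(x) + v_p(y) = 1 + 2 = 3. (Direct check: xy = 648 = 2^3 · (81).)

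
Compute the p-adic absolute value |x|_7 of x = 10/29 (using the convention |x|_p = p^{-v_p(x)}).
|10/29|_7 = 1

Step 1 — compute v_7(x) by factoring powers of 7 out of the numerator and denominator: v_7(10/29) = 0. Step 2 — apply |x|_p = p^{-v_p(x)} = 7^{0} = 1.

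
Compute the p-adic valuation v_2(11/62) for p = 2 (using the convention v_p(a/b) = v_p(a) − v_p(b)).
v_2(11/62) = -1

Factor powers of 2 from the numerator and denominator of the reduced fraction: 11 = 2^0 · 11 and 62 = 2^1 · 31. Apply v_p(a/b) = v_p(a) − v_p(b): v_2(11/62) = 0 − 1 = -1.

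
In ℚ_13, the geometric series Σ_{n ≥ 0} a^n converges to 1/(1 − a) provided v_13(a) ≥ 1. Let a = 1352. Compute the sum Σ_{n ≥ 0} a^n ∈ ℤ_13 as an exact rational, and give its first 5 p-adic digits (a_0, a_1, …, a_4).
Σ a^n = 1/(1 − a) = -1/1351;  first 5 digits = (1, 0, 8, 0, 12)

v_13(a) = 2 ≥ 1, so the series converges in ℤ_13 to 1/(1 − a) = 1/(1 − 1352) = -1/1351. Expand this rational in ℤ_13: compute digits iteratively via d_i = x_i mod 13, x_{i+1} = (x_i − d_i)/13. The first 5 digits are (1, 0, 8, 0, 12).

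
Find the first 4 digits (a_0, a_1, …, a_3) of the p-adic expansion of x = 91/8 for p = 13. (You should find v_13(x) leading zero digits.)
(a_0, …, a_3) = (0, 9, 1, 8)

v_13(91/8) = 1, so a_0 = ... = a_0 = 0. Factor out: x = 13^1 · u with u = 7/8 a unit in ℤ_13. Expand u iteratively via a_{v+i} = u_i mod 13, u_{i+1} = (u_i − a_{v+i})/13:
  u_0 = 7/8;  a_1 = 9;  u_1 = (u_0 − 9)/13 = -5/8
  u_1 = -5/8;  a_2 = 1;  u_2 = (u_1 − 1)/13 = -1/8
  u_2 = -1/8;  a_3 = 8;  u_3 = (u_2 − 8)/13 = -5/8
Digits: (0, 9, 1, 8).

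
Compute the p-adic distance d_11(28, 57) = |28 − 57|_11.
d_11(28, 57) = 1

Step 1 — x − y = 28 − 57 = -29. Step 2 — v_11(-29) = 0 (factor: -29 = −(11^0 · 29); the sign does not affect v_p). Step 3 — |x − y|_11 = 11^{0} = 1.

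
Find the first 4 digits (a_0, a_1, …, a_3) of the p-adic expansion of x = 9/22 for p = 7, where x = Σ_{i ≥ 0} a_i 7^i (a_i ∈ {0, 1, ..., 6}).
(a_0, …, a_3) = (2, 2, 0, 6)

v_7(9/22) = 0 (numerator and denominator both coprime to 7), so x ∈ ℤ_7^×. Compute digits iteratively via a_i = x_i mod 7, x_{i+1} = (x_i − a_i)/7, with x_0 = x:
  x_0 = 9/22;  a_0 = 2;  x_1 = (x_0 − 2)/7 = -5/22
  x_1 = -5/22;  a_1 = 2;  x_2 = (x_1 − 2)/7 = -7/22
  x_2 = -7/22;  a_2 = 0;  x_3 = (x_2 − 0)/7 = -1/22
  x_3 = -1/22;  a_3 = 6;  x_4 = (x_3 − 6)/7 = -19/22
Digits: (2, 2, 0, 6).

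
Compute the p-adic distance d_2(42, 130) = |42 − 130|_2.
d_2(42, 130) = 1/8

Step 1 — x − y = 42 − 130 = -88. Step 2 — v_2(-88) = 3 (factor: -88 = −(2^3 · 11); the sign does not affect v_p). Step 3 — |x − y|_2 = 2^{-3} = 1/8.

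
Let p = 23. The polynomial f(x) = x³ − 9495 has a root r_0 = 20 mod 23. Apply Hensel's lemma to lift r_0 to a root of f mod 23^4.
r_3 = 93630 (mod 279841)

Hensel: r_{i+1} = r_i − f(r_i)/f′(r_i) mod 23^{i+2}, where f′(x) = 3x². Iterate:
  r_0 = 20 (mod 23)
  r_1 = 526 (mod 529)
  r_2 = 8461 (mod 12167)
  r_3 = 93630 (mod 279841)
Final: r = 93630 with f(r) ≡ 0 mod 23^4.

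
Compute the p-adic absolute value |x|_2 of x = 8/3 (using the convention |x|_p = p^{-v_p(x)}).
|8/3|_2 = 1/8

Step 1 — compute v_2(x) by factoring powers of 2 out of the numerator and denominator: v_2(8/3) = 3. Step 2 — apply |x|_p = p^{-v_p(x)} = 2^{-3} = 1/8.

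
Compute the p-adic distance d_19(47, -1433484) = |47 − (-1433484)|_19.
d_19(47, -1433484) = 1/130321

Step 1 — x − y = 47 − (-1433484) = 1433531. Step 2 — v_19(1433531) = 4 (factor: 1433531 = (19^4 · 11); the sign does not affect v_p). Step 3 — |x − y|_19 = 19^{-4} = 1/130321.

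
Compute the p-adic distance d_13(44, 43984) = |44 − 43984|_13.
d_13(44, 43984) = 1/2197

Step 1 — x − y = 44 − 43984 = -43940. Step 2 — v_13(-43940) = 3 (factor: -43940 = −(13^3 · 20); the sign does not affect v_p). Step 3 — |x − y|_13 = 13^{-3} = 1/2197.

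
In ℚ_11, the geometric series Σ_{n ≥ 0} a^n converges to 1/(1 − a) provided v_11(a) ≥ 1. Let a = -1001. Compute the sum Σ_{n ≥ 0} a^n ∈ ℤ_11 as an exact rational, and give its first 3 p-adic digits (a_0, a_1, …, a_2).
Σ a^n = 1/(1 − a) = 1/1002;  first 3 digits = (1, 8, 0)

v_11(a) = 1 ≥ 1, so the series converges in ℤ_11 to 1/(1 − a) = 1/(1 − (-1001)) = 1/1002. Expand this rational in ℤ_11: compute digits iteratively via d_i = x_i mod 11, x_{i+1} = (x_i − d_i)/11. The first 3 digits are (1, 8, 0).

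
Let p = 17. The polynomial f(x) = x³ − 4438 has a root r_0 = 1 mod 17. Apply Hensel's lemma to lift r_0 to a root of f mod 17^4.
r_3 = 78932 (mod 83521)

Hensel: r_{i+1} = r_i − f(r_i)/f′(r_i) mod 17^{i+2}, where f′(x) = 3x². Iterate:
  r_0 = 1 (mod 17)
  r_1 = 35 (mod 289)
  r_2 = 324 (mod 4913)
  r_3 = 78932 (mod 83521)
Final: r = 78932 with f(r) ≡ 0 mod 17^4.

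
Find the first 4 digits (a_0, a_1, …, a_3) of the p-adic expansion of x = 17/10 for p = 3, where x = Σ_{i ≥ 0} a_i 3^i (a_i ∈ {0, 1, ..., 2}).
(a_0, …, a_3) = (2, 2, 2, 0)

v_3(17/10) = 0 (numerator and denominator both coprime to 3), so x ∈ ℤ_3^×. Compute digits iteratively via a_i = x_i mod 3, x_{i+1} = (x_i − a_i)/3, with x_0 = x:
  x_0 = 17/10;  a_0 = 2;  x_1 = (x_0 − 2)/3 = -1/10
  x_1 = -1/10;  a_1 = 2;  x_2 = (x_1 − 2)/3 = -7/10
  x_2 = -7/10;  a_2 = 2;  x_3 = (x_2 − 2)/3 = -9/10
  x_3 = -9/10;  a_3 = 0;  x_4 = (x_3 − 0)/3 = -3/10
Digits: (2, 2, 2, 0).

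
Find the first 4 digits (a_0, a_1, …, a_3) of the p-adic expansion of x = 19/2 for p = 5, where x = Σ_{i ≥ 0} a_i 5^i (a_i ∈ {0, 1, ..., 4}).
(a_0, …, a_3) = (2, 4, 2, 2)

v_5(19/2) = 0 (numerator and denominator both coprime to 5), so x ∈ ℤ_5^×. Compute digits iteratively via a_i = x_i mod 5, x_{i+1} = (x_i − a_i)/5, with x_0 = x:
  x_0 = 19/2;  a_0 = 2;  x_1 = (x_0 − 2)/5 = 3/2
  x_1 = 3/2;  a_1 = 4;  x_2 = (x_1 − 4)/5 = -1/2
  x_2 = -1/2;  a_2 = 2;  x_3 = (x_2 − 2)/5 = -1/2
  x_3 = -1/2;  a_3 = 2;  x_4 = (x_3 − 2)/5 = -1/2
Digits: (2, 4, 2, 2).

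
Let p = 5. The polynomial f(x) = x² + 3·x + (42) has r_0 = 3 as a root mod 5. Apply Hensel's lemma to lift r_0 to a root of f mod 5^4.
r_3 = 263 (mod 625)

Hensel: r_{i+1} = r_i − f(r_i)·(f′(r_i))^{-1} mod 5^{i+2}, f′(x) = 2x + 3. Iterate:
  r_0 = 3 (mod 5)
  r_1 = 13 (mod 25)
  r_2 = 13 (mod 125)
  r_3 = 263 (mod 625)
Final: r = 263 satisfies f(r) ≡ 0 mod 5^4.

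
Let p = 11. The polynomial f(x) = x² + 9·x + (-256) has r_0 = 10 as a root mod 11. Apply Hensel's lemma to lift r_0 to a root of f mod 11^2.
r_1 = 54 (mod 121)

Hensel: r_{i+1} = r_i − f(r_i)·(f′(r_i))^{-1} mod 11^{i+2}, f′(x) = 2x + 9. Iterate:
  r_0 = 10 (mod 11)
  r_1 = 54 (mod 121)
Final: r = 54 satisfies f(r) ≡ 0 mod 11^2.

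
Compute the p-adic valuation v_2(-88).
v_2(-88) = 3

v_2(n) is the largest exponent k such that 2^k divides n. Factor out: -88 = -2^3 · 11. (Sign doesn't affect v_p.) So v_2(-88) = 3.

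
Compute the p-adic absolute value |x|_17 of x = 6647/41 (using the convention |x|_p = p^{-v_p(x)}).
|6647/41|_17 = 1/289

Step 1 — compute v_17(x) by factoring powers of 17 out of the numerator and denominator: v_17(6647/41) = 2. Step 2 — apply |x|_p = p^{-v_p(x)} = 17^{-2} = 1/289.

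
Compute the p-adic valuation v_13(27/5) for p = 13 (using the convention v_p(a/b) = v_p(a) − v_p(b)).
v_13(27/5) = 0

Factor powers of 13 from the numerator and denominator of the reduced fraction: 27 = 13^0 · 27 and 5 = 13^0 · 5. Apply v_p(a/b) = v_p(a) − v_p(b): v_13(27/5) = 0 − 0 = 0.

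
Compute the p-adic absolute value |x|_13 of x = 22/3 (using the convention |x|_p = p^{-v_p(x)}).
|22/3|_13 = 1

Step 1 — compute v_13(x) by factoring powers of 13 out of the numerator and denominator: v_13(22/3) = 0. Step 2 — apply |x|_p = p^{-v_p(x)} = 13^{0} = 1.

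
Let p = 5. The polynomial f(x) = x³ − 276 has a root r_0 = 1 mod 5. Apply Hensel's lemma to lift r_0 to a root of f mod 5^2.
r_1 = 1 (mod 25)

Hensel: r_{i+1} = r_i − f(r_i)/f′(r_i) mod 5^{i+2}, where f′(x) = 3x². Iterate:
  r_0 = 1 (mod 5)
  r_1 = 1 (mod 25)
Final: r = 1 with f(r) ≡ 0 mod 5^2.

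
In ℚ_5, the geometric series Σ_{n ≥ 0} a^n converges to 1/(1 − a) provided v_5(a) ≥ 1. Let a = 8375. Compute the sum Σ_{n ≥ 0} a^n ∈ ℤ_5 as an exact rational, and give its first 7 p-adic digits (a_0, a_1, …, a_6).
Σ a^n = 1/(1 − a) = -1/8374;  first 7 digits = (1, 0, 0, 2, 3, 2, 4)

v_5(a) = 3 ≥ 1, so the series converges in ℤ_5 to 1/(1 − a) = 1/(1 − 8375) = -1/8374. Expand this rational in ℤ_5: compute digits iteratively via d_i = x_i mod 5, x_{i+1} = (x_i − d_i)/5. The first 7 digits are (1, 0, 0, 2, 3, 2, 4).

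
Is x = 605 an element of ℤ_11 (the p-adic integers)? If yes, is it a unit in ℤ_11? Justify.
x ∈ ℤ_11 but not a unit; v_11(x) = 2 > 0

ℤ_11 = {x ∈ ℚ_11 : v_11(x) ≥ 0} and ℤ_11^× = {x ∈ ℤ_11 : v_11(x) = 0}. Here v_11(605) = v_11(num) − v_11(den) = 2; compare against these criteria.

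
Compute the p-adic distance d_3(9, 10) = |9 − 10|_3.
d_3(9, 10) = 1

Step 1 — x − y = 9 − 10 = -1. Step 2 — v_3(-1) = 0 (factor: -1 = −(3^0 · 1); the sign does not affect v_p). Step 3 — |x − y|_3 = 3^{0} = 1.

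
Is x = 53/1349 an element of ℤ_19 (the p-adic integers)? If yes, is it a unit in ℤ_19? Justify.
x ∉ ℤ_19 (v_19(x) = -1 < 0)

ℤ_19 = {x ∈ ℚ_19 : v_19(x) ≥ 0} and ℤ_19^× = {x ∈ ℤ_19 : v_19(x) = 0}. Here v_19(53/1349) = v_19(num) − v_19(den) = -1; compare against these criteria.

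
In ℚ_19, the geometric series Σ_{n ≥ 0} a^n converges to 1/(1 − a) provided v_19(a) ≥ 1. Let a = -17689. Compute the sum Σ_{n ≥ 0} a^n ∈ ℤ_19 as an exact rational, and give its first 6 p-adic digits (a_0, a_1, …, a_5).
Σ a^n = 1/(1 − a) = 1/17690;  first 6 digits = (1, 0, 8, 16, 6, 12)

v_19(a) = 2 ≥ 1, so the series converges in ℤ_19 to 1/(1 − a) = 1/(1 − (-17689)) = 1/17690. Expand this rational in ℤ_19: compute digits iteratively via d_i = x_i mod 19, x_{i+1} = (x_i − d_i)/19. The first 6 digits are (1, 0, 8, 16, 6, 12).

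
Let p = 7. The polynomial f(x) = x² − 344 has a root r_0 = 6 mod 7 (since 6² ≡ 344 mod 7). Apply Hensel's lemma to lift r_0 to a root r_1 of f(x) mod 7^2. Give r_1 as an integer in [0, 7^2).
r_1 = 48 (mod 49)

Hensel's recurrence: r_{i+1} = r_i − f(r_i)·(f′(r_i))^{-1} mod 7^{i+2}, with f′(x) = 2x. Iterate:
  r_0 = 6 (mod 7)
  r_1 = 48 (mod 49)
Final: r_1 = 48, and one checks f(r_1) ≡ 0 mod 7^2.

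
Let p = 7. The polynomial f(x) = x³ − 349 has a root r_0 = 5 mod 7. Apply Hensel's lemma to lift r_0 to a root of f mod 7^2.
r_1 = 40 (mod 49)

Hensel: r_{i+1} = r_i − f(r_i)/f′(r_i) mod 7^{i+2}, where f′(x) = 3x². Iterate:
  r_0 = 5 (mod 7)
  r_1 = 40 (mod 49)
Final: r = 40 with f(r) ≡ 0 mod 7^2.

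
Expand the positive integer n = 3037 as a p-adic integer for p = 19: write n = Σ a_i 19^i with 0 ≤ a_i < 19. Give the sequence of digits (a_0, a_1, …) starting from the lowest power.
(a_0, a_1, …) = (16, 7, 8)

Repeated division by 19 gives the digits low-to-high: 3037 = 16 + 7·19^1 + 8·19^2. Digit sequence: (16, 7, 8).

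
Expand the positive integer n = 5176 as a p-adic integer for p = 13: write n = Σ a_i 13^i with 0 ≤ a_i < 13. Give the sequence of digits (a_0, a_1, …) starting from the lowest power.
(a_0, a_1, …) = (2, 8, 4, 2)

Repeated division by 13 gives the digits low-to-high: 5176 = 2 + 8·13^1 + 4·13^2 + 2·13^3. Digit sequence: (2, 8, 4, 2).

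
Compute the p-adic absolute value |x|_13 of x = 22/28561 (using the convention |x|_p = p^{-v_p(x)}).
|22/28561|_13 = 28561

Step 1 — compute v_13(x) by factoring powers of 13 out of the numerator and denominator: v_13(22/28561) = -4. Step 2 — apply |x|_p = p^{-v_p(x)} = 13^{4} = 28561.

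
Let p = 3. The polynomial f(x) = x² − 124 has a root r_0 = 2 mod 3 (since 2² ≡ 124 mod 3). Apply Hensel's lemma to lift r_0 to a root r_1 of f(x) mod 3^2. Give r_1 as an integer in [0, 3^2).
r_1 = 5 (mod 9)

Hensel's recurrence: r_{i+1} = r_i − f(r_i)·(f′(r_i))^{-1} mod 3^{i+2}, with f′(x) = 2x. Iterate:
  r_0 = 2 (mod 3)
  r_1 = 5 (mod 9)
Final: r_1 = 5, and one checks f(r_1) ≡ 0 mod 3^2.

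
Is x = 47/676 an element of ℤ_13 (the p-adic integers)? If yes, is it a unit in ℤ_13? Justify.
x ∉ ℤ_13 (v_13(x) = -2 < 0)

ℤ_13 = {x ∈ ℚ_13 : v_13(x) ≥ 0} and ℤ_13^× = {x ∈ ℤ_13 : v_13(x) = 0}. Here v_13(47/676) = v_13(num) − v_13(den) = -2; compare against these criteria.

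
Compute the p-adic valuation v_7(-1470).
v_7(-1470) = 2

v_7(n) is the largest exponent k such that 7^k divides n. Factor out: -1470 = -7^2 · 30. (Sign doesn't affect v_p.) So v_7(-1470) = 2.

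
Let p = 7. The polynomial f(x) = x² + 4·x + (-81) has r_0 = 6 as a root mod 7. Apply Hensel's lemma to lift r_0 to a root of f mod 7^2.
r_1 = 41 (mod 49)

Hensel: r_{i+1} = r_i − f(r_i)·(f′(r_i))^{-1} mod 7^{i+2}, f′(x) = 2x + 4. Iterate:
  r_0 = 6 (mod 7)
  r_1 = 41 (mod 49)
Final: r = 41 satisfies f(r) ≡ 0 mod 7^2.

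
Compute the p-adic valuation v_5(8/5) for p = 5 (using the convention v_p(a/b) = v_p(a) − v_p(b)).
v_5(8/5) = -1

Factor powers of 5 from the numerator and denominator of the reduced fraction: 8 = 5^0 · 8 and 5 = 5^1 · 1. Apply v_p(a/b) = v_p(a) − v_p(b): v_5(8/5) = 0 − 1 = -1.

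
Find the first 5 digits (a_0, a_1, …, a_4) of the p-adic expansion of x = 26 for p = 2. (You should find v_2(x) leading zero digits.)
(a_0, …, a_4) = (0, 1, 0, 1, 1)

v_2(26) = 1, so a_0 = ... = a_0 = 0. Factor out: x = 2^1 · u with u = 13 a unit in ℤ_2. Expand u iteratively via a_{v+i} = u_i mod 2, u_{i+1} = (u_i − a_{v+i})/2:
  u_0 = 13;  a_1 = 1;  u_1 = (u_0 − 1)/2 = 6
  u_1 = 6;  a_2 = 0;  u_2 = (u_1 − 0)/2 = 3
  u_2 = 3;  a_3 = 1;  u_3 = (u_2 − 1)/2 = 1
  u_3 = 1;  a_4 = 1;  u_4 = (u_3 − 1)/2 = 0
Digits: (0, 1, 0, 1, 1).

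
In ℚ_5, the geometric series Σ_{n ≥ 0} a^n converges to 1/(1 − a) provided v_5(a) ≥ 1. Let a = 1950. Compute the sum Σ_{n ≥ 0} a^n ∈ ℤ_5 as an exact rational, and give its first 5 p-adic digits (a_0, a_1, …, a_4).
Σ a^n = 1/(1 − a) = -1/1949;  first 5 digits = (1, 0, 3, 0, 2)

v_5(a) = 2 ≥ 1, so the series converges in ℤ_5 to 1/(1 − a) = 1/(1 − 1950) = -1/1949. Expand this rational in ℤ_5: compute digits iteratively via d_i = x_i mod 5, x_{i+1} = (x_i − d_i)/5. The first 5 digits are (1, 0, 3, 0, 2).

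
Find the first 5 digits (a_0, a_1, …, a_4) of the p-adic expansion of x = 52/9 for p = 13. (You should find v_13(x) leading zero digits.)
(a_0, …, a_4) = (0, 12, 2, 7, 11)

v_13(52/9) = 1, so a_0 = ... = a_0 = 0. Factor out: x = 13^1 · u with u = 4/9 a unit in ℤ_13. Expand u iteratively via a_{v+i} = u_i mod 13, u_{i+1} = (u_i − a_{v+i})/13:
  u_0 = 4/9;  a_1 = 12;  u_1 = (u_0 − 12)/13 = -8/9
  u_1 = -8/9;  a_2 = 2;  u_2 = (u_1 − 2)/13 = -2/9
  u_2 = -2/9;  a_3 = 7;  u_3 = (u_2 − 7)/13 = -5/9
  u_3 = -5/9;  a_4 = 11;  u_4 = (u_3 − 11)/13 = -8/9
Digits: (0, 12, 2, 7, 11).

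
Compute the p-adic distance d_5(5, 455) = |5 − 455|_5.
d_5(5, 455) = 1/25

Step 1 — x − y = 5 − 455 = -450. Step 2 — v_5(-450) = 2 (factor: -450 = −(5^2 · 18); the sign does not affect v_p). Step 3 — |x − y|_5 = 5^{-2} = 1/25.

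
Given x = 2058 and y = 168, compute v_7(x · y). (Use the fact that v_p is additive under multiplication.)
v_7(345744) = 4

v_p(x) = 3 (factor: 2058 = 7^3 · 6); v_p(y) = 1 (factor: 168 = 7^1 · 24). Additivity: v_p(xy) = v_p(x) + v_p(y) = 3 + 1 = 4. (Direct check: xy = 345744 = 7^4 · (144).)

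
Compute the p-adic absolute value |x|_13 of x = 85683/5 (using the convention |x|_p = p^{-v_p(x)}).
|85683/5|_13 = 1/28561

Step 1 — compute v_13(x) by factoring powers of 13 out of the numerator and denominator: v_13(85683/5) = 4. Step 2 — apply |x|_p = p^{-v_p(x)} = 13^{-4} = 1/28561.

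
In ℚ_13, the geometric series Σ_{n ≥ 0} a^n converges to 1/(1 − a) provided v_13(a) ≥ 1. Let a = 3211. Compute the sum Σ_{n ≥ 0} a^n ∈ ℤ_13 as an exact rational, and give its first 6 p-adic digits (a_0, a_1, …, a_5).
Σ a^n = 1/(1 − a) = -1/3210;  first 6 digits = (1, 0, 6, 1, 10, 1)

v_13(a) = 2 ≥ 1, so the series converges in ℤ_13 to 1/(1 − a) = 1/(1 − 3211) = -1/3210. Expand this rational in ℤ_13: compute digits iteratively via d_i = x_i mod 13, x_{i+1} = (x_i − d_i)/13. The first 6 digits are (1, 0, 6, 1, 10, 1).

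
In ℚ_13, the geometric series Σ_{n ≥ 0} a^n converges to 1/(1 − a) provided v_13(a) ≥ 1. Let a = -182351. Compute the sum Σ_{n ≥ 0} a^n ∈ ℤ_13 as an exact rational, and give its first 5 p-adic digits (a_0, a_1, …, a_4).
Σ a^n = 1/(1 − a) = 1/182352;  first 5 digits = (1, 0, 0, 8, 6)

v_13(a) = 3 ≥ 1, so the series converges in ℤ_13 to 1/(1 − a) = 1/(1 − (-182351)) = 1/182352. Expand this rational in ℤ_13: compute digits iteratively via d_i = x_i mod 13, x_{i+1} = (x_i − d_i)/13. The first 5 digits are (1, 0, 0, 8, 6).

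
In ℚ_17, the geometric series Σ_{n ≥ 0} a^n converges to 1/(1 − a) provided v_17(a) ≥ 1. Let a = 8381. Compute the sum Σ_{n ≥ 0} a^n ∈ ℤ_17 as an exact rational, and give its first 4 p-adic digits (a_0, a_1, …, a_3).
Σ a^n = 1/(1 − a) = -1/8380;  first 4 digits = (1, 0, 12, 1)

v_17(a) = 2 ≥ 1, so the series converges in ℤ_17 to 1/(1 − a) = 1/(1 − 8381) = -1/8380. Expand this rational in ℤ_17: compute digits iteratively via d_i = x_i mod 17, x_{i+1} = (x_i − d_i)/17. The first 4 digits are (1, 0, 12, 1).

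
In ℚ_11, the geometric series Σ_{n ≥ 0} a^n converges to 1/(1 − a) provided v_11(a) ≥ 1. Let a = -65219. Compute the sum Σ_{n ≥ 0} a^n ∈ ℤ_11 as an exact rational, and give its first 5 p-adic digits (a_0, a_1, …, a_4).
Σ a^n = 1/(1 − a) = 1/65220;  first 5 digits = (1, 0, 0, 6, 6)

v_11(a) = 3 ≥ 1, so the series converges in ℤ_11 to 1/(1 − a) = 1/(1 − (-65219)) = 1/65220. Expand this rational in ℤ_11: compute digits iteratively via d_i = x_i mod 11, x_{i+1} = (x_i − d_i)/11. The first 5 digits are (1, 0, 0, 6, 6).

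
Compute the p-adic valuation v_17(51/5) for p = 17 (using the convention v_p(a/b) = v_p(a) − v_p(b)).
v_17(51/5) = 1

Factor powers of 17 from the numerator and denominator of the reduced fraction: 51 = 17^1 · 3 and 5 = 17^0 · 5. Apply v_p(a/b) = v_p(a) − v_p(b): v_17(51/5) = 1 − 0 = 1.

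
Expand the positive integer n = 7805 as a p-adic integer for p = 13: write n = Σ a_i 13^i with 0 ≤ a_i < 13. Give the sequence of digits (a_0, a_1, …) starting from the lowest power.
(a_0, a_1, …) = (5, 2, 7, 3)

Repeated division by 13 gives the digits low-to-high: 7805 = 5 + 2·13^1 + 7·13^2 + 3·13^3. Digit sequence: (5, 2, 7, 3).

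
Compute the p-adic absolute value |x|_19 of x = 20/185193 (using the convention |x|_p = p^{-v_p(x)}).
|20/185193|_19 = 6859

Step 1 — compute v_19(x) by factoring powers of 19 out of the numerator and denominator: v_19(20/185193) = -3. Step 2 — apply |x|_p = p^{-v_p(x)} = 19^{3} = 6859.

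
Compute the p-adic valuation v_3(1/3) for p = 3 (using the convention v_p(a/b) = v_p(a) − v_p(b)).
v_3(1/3) = -1

Factor powers of 3 from the numerator and denominator of the reduced fraction: 1 = 3^0 · 1 and 3 = 3^1 · 1. Apply v_p(a/b) = v_p(a) − v_p(b): v_3(1/3) = 0 − 1 = -1.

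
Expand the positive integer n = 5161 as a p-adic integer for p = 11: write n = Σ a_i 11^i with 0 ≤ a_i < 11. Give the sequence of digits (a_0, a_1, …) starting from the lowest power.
(a_0, a_1, …) = (2, 7, 9, 3)

Repeated division by 11 gives the digits low-to-high: 5161 = 2 + 7·11^1 + 9·11^2 + 3·11^3. Digit sequence: (2, 7, 9, 3).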